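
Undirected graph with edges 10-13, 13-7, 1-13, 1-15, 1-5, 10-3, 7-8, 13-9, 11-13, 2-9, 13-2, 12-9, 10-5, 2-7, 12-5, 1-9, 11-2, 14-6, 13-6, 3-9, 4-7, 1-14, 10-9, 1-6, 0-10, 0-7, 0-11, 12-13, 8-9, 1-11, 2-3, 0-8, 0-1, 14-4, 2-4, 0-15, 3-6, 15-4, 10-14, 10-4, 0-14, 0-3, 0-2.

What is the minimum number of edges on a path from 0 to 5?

2

Level 0: 0
Level 1: 1, 2, 3, 7, 8, 10, 11, 14, 15
Level 2: 4, 5, 6, 9, 13
Level 3: 12
5 first appears at level 2.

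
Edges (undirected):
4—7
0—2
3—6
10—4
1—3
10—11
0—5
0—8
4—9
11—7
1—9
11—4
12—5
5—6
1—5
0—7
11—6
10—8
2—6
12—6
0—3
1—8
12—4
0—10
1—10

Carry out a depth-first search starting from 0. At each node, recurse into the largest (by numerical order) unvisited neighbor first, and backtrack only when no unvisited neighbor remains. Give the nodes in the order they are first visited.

0, 10, 11, 7, 4, 12, 6, 5, 1, 9, 8, 3, 2

Visit 0
0 → 10
10 → 11
11 → 7
7 → 4
4 → 12
12 → 6
6 → 5
5 → 1
1 → 9
1 → 8
1 → 3
6 → 2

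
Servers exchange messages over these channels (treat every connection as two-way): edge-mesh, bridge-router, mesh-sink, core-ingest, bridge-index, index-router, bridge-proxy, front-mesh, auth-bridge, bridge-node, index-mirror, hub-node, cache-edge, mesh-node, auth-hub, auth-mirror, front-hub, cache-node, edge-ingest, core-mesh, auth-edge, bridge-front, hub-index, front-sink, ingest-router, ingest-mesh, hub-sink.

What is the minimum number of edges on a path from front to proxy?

2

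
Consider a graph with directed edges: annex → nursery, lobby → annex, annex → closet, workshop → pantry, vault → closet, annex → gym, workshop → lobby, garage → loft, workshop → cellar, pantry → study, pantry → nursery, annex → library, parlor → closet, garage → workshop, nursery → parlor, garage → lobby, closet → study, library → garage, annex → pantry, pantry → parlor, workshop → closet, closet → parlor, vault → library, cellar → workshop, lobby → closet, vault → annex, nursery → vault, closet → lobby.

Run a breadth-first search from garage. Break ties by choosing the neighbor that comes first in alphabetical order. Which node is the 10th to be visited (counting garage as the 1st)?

library

Visit garage; enqueue lobby, loft, workshop → queue [lobby, loft, workshop]
Visit lobby; enqueue annex, closet → queue [loft, workshop, annex, closet]
Visit loft → queue [workshop, annex, closet]
Visit workshop; enqueue cellar, pantry → queue [annex, closet, cellar, pantry]
Visit annex; enqueue gym, library, nursery → queue [closet, cellar, pantry, gym, library, nursery]
Visit closet; enqueue parlor, study → queue [cellar, pantry, gym, library, nursery, parlor, study]
Visit cellar → queue [pantry, gym, library, nursery, parlor, study]
Visit pantry → queue [gym, library, nursery, parlor, study]
Visit gym → queue [library, nursery, parlor, study]
Visit library → queue [nursery, parlor, study]
Visit nursery; enqueue vault → queue [parlor, study, vault]
Visit parlor → queue [study, vault]
Visit study → queue [vault]
Visit vault → queue []

Visit order: garage, lobby, loft, workshop, annex, closet, cellar, pantry, gym, library, nursery, parlor, study, vault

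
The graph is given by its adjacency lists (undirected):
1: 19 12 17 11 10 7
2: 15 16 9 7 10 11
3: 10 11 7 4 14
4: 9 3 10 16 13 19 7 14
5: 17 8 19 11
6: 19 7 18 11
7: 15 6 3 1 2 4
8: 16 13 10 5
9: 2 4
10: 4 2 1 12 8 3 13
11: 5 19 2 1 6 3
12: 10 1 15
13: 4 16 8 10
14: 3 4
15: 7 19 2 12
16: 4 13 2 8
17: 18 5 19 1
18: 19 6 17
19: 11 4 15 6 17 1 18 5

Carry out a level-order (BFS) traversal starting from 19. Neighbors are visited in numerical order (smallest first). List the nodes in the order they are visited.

Visit 19; enqueue 1, 4, 5, 6, 11, 15, 17, 18 → queue [1, 4, 5, 6, 11, 15, 17, 18]
Visit 1; enqueue 7, 10, 12 → queue [4, 5, 6, 11, 15, 17, 18, 7, 10, 12]
Visit 4; enqueue 3, 9, 13, 14, 16 → queue [5, 6, 11, 15, 17, 18, 7, 10, 12, 3, 9, 13, 14, 16]
Visit 5; enqueue 8 → queue [6, 11, 15, 17, 18, 7, 10, 12, 3, 9, 13, 14, 16, 8]
Visit 6 → queue [11, 15, 17, 18, 7, 10, 12, 3, 9, 13, 14, 16, 8]
Visit 11; enqueue 2 → queue [15, 17, 18, 7, 10, 12, 3, 9, 13, 14, 16, 8, 2]
Visit 15 → queue [17, 18, 7, 10, 12, 3, 9, 13, 14, 16, 8, 2]
Visit 17 → queue [18, 7, 10, 12, 3, 9, 13, 14, 16, 8, 2]
Visit 18 → queue [7, 10, 12, 3, 9, 13, 14, 16, 8, 2]
Visit 7 → queue [10, 12, 3, 9, 13, 14, 16, 8, 2]
Visit 10 → queue [12, 3, 9, 13, 14, 16, 8, 2]
Visit 12 → queue [3, 9, 13, 14, 16, 8, 2]
Visit 3 → queue [9, 13, 14, 16, 8, 2]
Visit 9 → queue [13, 14, 16, 8, 2]
Visit 13 → queue [14, 16, 8, 2]
Visit 14 → queue [16, 8, 2]
Visit 16 → queue [8, 2]
Visit 8 → queue [2]
Visit 2 → queue []

19 -> 1 -> 4 -> 5 -> 6 -> 11 -> 15 -> 17 -> 18 -> 7 -> 10 -> 12 -> 3 -> 9 -> 13 -> 14 -> 16 -> 8 -> 2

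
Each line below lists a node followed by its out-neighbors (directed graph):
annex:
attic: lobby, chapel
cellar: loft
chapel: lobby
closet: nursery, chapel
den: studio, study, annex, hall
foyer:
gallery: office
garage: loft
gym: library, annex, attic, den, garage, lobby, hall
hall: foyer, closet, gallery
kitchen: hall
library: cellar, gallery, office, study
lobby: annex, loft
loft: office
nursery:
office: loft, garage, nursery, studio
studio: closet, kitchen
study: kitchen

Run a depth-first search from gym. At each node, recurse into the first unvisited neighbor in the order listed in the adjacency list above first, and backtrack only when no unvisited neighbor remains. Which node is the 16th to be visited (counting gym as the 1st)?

Visit gym
gym → library
library → cellar
cellar → loft
loft → office
office → garage
office → nursery
office → studio
studio → closet
closet → chapel
chapel → lobby
lobby → annex
studio → kitchen
kitchen → hall
hall → foyer
hall → gallery
library → study
gym → attic
gym → den

Visit order: gym, library, cellar, loft, office, garage, nursery, studio, closet, chapel, lobby, annex, kitchen, hall, foyer, gallery, study, attic, den

gallery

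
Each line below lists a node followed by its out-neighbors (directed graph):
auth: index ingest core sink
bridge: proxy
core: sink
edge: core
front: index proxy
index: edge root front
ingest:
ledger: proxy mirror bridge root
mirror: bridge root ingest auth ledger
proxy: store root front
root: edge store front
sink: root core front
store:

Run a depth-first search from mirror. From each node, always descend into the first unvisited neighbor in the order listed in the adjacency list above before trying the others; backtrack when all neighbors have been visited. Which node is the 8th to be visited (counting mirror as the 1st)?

sink

Visit mirror
mirror → bridge
bridge → proxy
proxy → store
proxy → root
root → edge
edge → core
core → sink
sink → front
front → index
mirror → ingest
mirror → auth
mirror → ledger

Visit order: mirror, bridge, proxy, store, root, edge, core, sink, front, index, ingest, auth, ledger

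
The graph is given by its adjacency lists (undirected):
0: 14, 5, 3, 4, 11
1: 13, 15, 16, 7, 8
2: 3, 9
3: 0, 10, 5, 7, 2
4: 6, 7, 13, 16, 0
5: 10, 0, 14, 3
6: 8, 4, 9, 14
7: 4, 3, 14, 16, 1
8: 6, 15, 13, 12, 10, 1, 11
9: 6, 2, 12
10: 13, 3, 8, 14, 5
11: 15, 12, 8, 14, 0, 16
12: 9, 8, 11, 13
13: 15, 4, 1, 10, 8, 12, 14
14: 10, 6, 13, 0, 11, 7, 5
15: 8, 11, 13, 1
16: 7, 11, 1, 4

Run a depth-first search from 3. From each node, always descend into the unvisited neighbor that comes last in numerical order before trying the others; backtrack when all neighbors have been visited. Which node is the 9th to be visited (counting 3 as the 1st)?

Visit 3
3 → 10
10 → 14
14 → 13
13 → 15
15 → 11
11 → 16
16 → 7
7 → 4
4 → 6
6 → 9
9 → 12
12 → 8
8 → 1
9 → 2
4 → 0
0 → 5

Visit order: 3, 10, 14, 13, 15, 11, 16, 7, 4, 6, 9, 12, 8, 1, 2, 0, 5

4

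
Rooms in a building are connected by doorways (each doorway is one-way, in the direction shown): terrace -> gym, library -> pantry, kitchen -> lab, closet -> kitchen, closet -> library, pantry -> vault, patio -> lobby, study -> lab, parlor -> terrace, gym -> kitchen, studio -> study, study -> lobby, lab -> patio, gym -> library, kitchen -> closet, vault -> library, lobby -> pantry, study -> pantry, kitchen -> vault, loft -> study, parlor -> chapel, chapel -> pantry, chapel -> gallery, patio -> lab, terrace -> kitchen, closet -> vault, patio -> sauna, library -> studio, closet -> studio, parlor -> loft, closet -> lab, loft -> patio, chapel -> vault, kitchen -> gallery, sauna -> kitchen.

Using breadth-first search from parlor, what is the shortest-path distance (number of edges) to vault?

Level 0: parlor
Level 1: chapel, loft, terrace
Level 2: gallery, gym, kitchen, pantry, patio, study, vault
Level 3: closet, lab, library, lobby, sauna
Level 4: studio
vault first appears at level 2.

2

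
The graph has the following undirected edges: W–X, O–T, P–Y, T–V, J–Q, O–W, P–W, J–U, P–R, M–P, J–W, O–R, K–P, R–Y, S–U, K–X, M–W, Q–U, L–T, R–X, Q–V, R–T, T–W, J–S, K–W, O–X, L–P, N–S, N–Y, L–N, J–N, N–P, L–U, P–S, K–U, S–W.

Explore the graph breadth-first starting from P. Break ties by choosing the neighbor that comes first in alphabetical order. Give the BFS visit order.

Visit P; enqueue K, L, M, N, R, S, W, Y → queue [K, L, M, N, R, S, W, Y]
Visit K; enqueue U, X → queue [L, M, N, R, S, W, Y, U, X]
Visit L; enqueue T → queue [M, N, R, S, W, Y, U, X, T]
Visit M → queue [N, R, S, W, Y, U, X, T]
Visit N; enqueue J → queue [R, S, W, Y, U, X, T, J]
Visit R; enqueue O → queue [S, W, Y, U, X, T, J, O]
Visit S → queue [W, Y, U, X, T, J, O]
Visit W → queue [Y, U, X, T, J, O]
Visit Y → queue [U, X, T, J, O]
Visit U; enqueue Q → queue [X, T, J, O, Q]
Visit X → queue [T, J, O, Q]
Visit T; enqueue V → queue [J, O, Q, V]
Visit J → queue [O, Q, V]
Visit O → queue [Q, V]
Visit Q → queue [V]
Visit V → queue []

P, K, L, M, N, R, S, W, Y, U, X, T, J, O, Q, V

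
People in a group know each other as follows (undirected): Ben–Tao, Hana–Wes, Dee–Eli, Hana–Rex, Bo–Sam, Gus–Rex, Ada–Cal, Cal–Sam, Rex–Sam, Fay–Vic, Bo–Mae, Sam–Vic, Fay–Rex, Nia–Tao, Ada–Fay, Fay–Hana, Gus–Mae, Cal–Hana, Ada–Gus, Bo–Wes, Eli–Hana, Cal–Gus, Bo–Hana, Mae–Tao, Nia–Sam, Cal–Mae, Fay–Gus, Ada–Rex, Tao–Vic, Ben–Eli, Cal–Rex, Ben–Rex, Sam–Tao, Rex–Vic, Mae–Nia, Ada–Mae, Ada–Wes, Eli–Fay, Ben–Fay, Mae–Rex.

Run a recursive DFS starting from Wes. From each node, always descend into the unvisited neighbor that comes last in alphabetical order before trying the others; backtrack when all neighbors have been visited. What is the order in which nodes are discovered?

Wes, Hana, Rex, Vic, Tao, Sam, Nia, Mae, Gus, Fay, Eli, Dee, Ben, Ada, Cal, Bo

Visit Wes
Wes → Hana
Hana → Rex
Rex → Vic
Vic → Tao
Tao → Sam
Sam → Nia
Nia → Mae
Mae → Gus
Gus → Fay
Fay → Eli
Eli → Dee
Eli → Ben
Fay → Ada
Ada → Cal
Mae → Bo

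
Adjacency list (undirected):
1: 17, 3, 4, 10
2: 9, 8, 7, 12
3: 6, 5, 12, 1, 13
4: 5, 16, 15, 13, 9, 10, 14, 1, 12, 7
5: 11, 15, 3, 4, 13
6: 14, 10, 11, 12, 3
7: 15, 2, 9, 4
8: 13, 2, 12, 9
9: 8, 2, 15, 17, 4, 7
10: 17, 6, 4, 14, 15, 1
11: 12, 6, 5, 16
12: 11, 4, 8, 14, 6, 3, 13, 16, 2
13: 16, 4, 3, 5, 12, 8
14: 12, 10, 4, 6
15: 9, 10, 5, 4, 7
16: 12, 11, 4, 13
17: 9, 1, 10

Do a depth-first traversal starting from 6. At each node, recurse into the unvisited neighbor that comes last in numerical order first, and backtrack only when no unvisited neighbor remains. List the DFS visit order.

6, 14, 12, 16, 13, 8, 9, 17, 10, 15, 7, 4, 5, 11, 3, 1, 2

Visit 6
6 → 14
14 → 12
12 → 16
16 → 13
13 → 8
8 → 9
9 → 17
17 → 10
10 → 15
15 → 7
7 → 4
4 → 5
5 → 11
5 → 3
3 → 1
7 → 2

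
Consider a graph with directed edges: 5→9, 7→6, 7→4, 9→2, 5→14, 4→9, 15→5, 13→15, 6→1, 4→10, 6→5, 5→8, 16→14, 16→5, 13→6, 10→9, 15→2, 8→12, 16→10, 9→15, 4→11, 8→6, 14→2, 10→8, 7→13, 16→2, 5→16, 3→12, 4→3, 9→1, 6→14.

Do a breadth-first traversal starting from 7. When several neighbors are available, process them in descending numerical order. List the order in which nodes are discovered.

Visit 7; enqueue 13, 6, 4 → queue [13, 6, 4]
Visit 13; enqueue 15 → queue [6, 4, 15]
Visit 6; enqueue 14, 5, 1 → queue [4, 15, 14, 5, 1]
Visit 4; enqueue 11, 10, 9, 3 → queue [15, 14, 5, 1, 11, 10, 9, 3]
Visit 15; enqueue 2 → queue [14, 5, 1, 11, 10, 9, 3, 2]
Visit 14 → queue [5, 1, 11, 10, 9, 3, 2]
Visit 5; enqueue 16, 8 → queue [1, 11, 10, 9, 3, 2, 16, 8]
Visit 1 → queue [11, 10, 9, 3, 2, 16, 8]
Visit 11 → queue [10, 9, 3, 2, 16, 8]
Visit 10 → queue [9, 3, 2, 16, 8]
Visit 9 → queue [3, 2, 16, 8]
Visit 3; enqueue 12 → queue [2, 16, 8, 12]
Visit 2 → queue [16, 8, 12]
Visit 16 → queue [8, 12]
Visit 8 → queue [12]
Visit 12 → queue []

7, 13, 6, 4, 15, 14, 5, 1, 11, 10, 9, 3, 2, 16, 8, 12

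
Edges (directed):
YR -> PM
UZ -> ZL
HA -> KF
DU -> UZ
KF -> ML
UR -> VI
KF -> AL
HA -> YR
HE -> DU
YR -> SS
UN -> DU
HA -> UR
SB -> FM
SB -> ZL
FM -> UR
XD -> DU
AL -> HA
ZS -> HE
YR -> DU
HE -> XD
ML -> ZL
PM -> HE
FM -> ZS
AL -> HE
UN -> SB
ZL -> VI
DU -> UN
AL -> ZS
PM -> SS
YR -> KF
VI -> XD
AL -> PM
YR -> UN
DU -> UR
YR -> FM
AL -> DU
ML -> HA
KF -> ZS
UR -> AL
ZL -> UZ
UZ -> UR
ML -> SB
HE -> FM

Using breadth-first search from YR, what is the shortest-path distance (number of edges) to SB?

2

Level 0: YR
Level 1: DU, FM, KF, PM, SS, UN
Level 2: AL, HE, ML, SB, UR, UZ, ZS
Level 3: HA, VI, XD, ZL
SB first appears at level 2.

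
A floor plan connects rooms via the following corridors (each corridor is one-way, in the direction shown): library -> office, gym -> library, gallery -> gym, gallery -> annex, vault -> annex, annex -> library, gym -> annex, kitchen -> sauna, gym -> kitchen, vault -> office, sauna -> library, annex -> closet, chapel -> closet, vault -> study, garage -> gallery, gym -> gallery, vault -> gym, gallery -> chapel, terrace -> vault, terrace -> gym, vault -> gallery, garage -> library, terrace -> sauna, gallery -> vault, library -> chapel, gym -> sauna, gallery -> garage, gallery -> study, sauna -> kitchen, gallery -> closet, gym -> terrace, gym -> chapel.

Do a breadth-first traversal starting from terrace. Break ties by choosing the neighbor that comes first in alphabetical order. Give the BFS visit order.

terrace -> gym -> sauna -> vault -> annex -> chapel -> gallery -> kitchen -> library -> office -> study -> closet -> garage

Visit terrace; enqueue gym, sauna, vault → queue [gym, sauna, vault]
Visit gym; enqueue annex, chapel, gallery, kitchen, library → queue [sauna, vault, annex, chapel, gallery, kitchen, library]
Visit sauna → queue [vault, annex, chapel, gallery, kitchen, library]
Visit vault; enqueue office, study → queue [annex, chapel, gallery, kitchen, library, office, study]
Visit annex; enqueue closet → queue [chapel, gallery, kitchen, library, office, study, closet]
Visit chapel → queue [gallery, kitchen, library, office, study, closet]
Visit gallery; enqueue garage → queue [kitchen, library, office, study, closet, garage]
Visit kitchen → queue [library, office, study, closet, garage]
Visit library → queue [office, study, closet, garage]
Visit office → queue [study, closet, garage]
Visit study → queue [closet, garage]
Visit closet → queue [garage]
Visit garage → queue []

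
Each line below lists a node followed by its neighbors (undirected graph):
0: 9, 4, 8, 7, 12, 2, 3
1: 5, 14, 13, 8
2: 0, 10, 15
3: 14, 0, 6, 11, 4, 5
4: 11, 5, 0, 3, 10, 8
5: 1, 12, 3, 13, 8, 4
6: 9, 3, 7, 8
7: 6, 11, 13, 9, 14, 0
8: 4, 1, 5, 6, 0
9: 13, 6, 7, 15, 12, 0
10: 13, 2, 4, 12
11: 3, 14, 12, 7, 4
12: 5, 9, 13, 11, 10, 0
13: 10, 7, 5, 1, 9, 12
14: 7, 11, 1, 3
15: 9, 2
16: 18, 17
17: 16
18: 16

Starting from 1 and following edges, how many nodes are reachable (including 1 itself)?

16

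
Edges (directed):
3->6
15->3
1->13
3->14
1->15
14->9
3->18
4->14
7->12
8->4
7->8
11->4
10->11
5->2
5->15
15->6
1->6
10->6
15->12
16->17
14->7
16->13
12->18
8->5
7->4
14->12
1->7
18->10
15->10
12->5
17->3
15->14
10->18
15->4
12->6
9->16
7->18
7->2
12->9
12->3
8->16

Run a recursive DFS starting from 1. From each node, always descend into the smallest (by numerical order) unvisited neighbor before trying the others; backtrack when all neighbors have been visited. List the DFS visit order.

1, 6, 7, 2, 4, 14, 9, 16, 13, 17, 3, 18, 10, 11, 12, 5, 15, 8

Visit 1
1 → 6
1 → 7
7 → 2
7 → 4
4 → 14
14 → 9
9 → 16
16 → 13
16 → 17
17 → 3
3 → 18
18 → 10
10 → 11
14 → 12
12 → 5
5 → 15
7 → 8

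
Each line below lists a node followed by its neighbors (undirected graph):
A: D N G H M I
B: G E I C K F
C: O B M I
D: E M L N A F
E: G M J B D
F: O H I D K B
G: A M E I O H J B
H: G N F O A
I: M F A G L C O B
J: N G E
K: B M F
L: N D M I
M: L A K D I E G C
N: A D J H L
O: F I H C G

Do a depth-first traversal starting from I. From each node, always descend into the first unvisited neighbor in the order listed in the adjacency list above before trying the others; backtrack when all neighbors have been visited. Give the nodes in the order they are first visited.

I -> M -> L -> N -> A -> D -> E -> G -> O -> F -> H -> K -> B -> C -> J

Visit I
I → M
M → L
L → N
N → A
A → D
D → E
E → G
G → O
O → F
F → H
F → K
K → B
B → C
G → J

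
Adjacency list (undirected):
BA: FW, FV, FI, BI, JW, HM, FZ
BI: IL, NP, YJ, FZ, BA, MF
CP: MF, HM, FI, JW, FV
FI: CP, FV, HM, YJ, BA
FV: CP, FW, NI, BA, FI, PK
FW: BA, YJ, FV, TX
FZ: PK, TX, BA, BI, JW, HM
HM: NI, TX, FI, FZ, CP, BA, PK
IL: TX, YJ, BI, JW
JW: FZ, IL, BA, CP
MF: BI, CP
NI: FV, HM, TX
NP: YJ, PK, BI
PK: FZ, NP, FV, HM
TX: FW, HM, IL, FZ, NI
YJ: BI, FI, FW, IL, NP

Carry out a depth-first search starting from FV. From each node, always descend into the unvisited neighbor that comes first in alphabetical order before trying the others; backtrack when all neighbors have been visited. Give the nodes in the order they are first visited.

FV -> BA -> BI -> FZ -> HM -> CP -> FI -> YJ -> FW -> TX -> IL -> JW -> NI -> NP -> PK -> MF

Visit FV
FV → BA
BA → BI
BI → FZ
FZ → HM
HM → CP
CP → FI
FI → YJ
YJ → FW
FW → TX
TX → IL
IL → JW
TX → NI
YJ → NP
NP → PK
CP → MF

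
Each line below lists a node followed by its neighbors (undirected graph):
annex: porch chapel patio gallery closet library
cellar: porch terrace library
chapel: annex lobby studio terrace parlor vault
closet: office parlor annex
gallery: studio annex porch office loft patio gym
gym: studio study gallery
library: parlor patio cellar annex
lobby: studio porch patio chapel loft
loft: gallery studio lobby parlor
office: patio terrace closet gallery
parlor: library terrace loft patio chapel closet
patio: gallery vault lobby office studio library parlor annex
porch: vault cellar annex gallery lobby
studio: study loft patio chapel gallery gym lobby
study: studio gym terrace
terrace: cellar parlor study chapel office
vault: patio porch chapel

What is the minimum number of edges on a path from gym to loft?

Level 0: gym
Level 1: gallery, studio, study
Level 2: annex, chapel, lobby, loft, office, patio, porch, terrace
Level 3: cellar, closet, library, parlor, vault
loft first appears at level 2.

2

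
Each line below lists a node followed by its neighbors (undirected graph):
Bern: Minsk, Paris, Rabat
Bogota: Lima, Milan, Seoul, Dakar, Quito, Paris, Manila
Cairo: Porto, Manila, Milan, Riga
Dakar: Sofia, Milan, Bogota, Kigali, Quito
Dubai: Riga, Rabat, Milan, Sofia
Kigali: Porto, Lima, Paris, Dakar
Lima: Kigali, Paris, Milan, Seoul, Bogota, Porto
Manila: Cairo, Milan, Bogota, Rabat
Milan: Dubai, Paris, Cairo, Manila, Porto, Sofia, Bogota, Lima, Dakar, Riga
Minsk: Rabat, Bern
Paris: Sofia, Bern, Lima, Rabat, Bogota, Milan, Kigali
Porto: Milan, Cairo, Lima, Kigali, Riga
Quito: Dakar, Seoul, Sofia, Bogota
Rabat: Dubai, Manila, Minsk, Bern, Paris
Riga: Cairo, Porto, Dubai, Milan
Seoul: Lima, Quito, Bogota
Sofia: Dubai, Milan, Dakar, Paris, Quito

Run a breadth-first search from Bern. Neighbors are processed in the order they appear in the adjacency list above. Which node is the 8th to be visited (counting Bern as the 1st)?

Milan

Visit Bern; enqueue Minsk, Paris, Rabat → queue [Minsk, Paris, Rabat]
Visit Minsk → queue [Paris, Rabat]
Visit Paris; enqueue Sofia, Lima, Bogota, Milan, Kigali → queue [Rabat, Sofia, Lima, Bogota, Milan, Kigali]
Visit Rabat; enqueue Dubai, Manila → queue [Sofia, Lima, Bogota, Milan, Kigali, Dubai, Manila]
Visit Sofia; enqueue Dakar, Quito → queue [Lima, Bogota, Milan, Kigali, Dubai, Manila, Dakar, Quito]
Visit Lima; enqueue Seoul, Porto → queue [Bogota, Milan, Kigali, Dubai, Manila, Dakar, Quito, Seoul, Porto]
Visit Bogota → queue [Milan, Kigali, Dubai, Manila, Dakar, Quito, Seoul, Porto]
Visit Milan; enqueue Cairo, Riga → queue [Kigali, Dubai, Manila, Dakar, Quito, Seoul, Porto, Cairo, Riga]
Visit Kigali → queue [Dubai, Manila, Dakar, Quito, Seoul, Porto, Cairo, Riga]
Visit Dubai → queue [Manila, Dakar, Quito, Seoul, Porto, Cairo, Riga]
Visit Manila → queue [Dakar, Quito, Seoul, Porto, Cairo, Riga]
Visit Dakar → queue [Quito, Seoul, Porto, Cairo, Riga]
Visit Quito → queue [Seoul, Porto, Cairo, Riga]
Visit Seoul → queue [Porto, Cairo, Riga]
Visit Porto → queue [Cairo, Riga]
Visit Cairo → queue [Riga]
Visit Riga → queue []

Visit order: Bern, Minsk, Paris, Rabat, Sofia, Lima, Bogota, Milan, Kigali, Dubai, Manila, Dakar, Quito, Seoul, Porto, Cairo, Riga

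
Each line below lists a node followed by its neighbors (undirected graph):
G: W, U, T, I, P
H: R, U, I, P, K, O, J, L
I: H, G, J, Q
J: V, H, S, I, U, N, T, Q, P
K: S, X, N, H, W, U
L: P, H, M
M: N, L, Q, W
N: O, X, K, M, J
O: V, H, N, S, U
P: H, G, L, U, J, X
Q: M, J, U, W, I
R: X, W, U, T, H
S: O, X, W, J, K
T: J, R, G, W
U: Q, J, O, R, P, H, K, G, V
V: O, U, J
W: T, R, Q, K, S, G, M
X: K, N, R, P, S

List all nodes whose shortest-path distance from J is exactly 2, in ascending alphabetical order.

Level 0: J
Level 1: H, I, N, P, Q, S, T, U, V
Level 2: G, K, L, M, O, R, W, X

G, K, L, M, O, R, W, X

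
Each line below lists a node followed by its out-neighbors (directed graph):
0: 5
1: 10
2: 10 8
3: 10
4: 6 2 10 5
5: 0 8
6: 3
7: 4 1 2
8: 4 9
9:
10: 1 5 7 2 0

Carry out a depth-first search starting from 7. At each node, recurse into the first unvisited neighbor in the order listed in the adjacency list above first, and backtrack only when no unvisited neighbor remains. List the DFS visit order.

7 -> 4 -> 6 -> 3 -> 10 -> 1 -> 5 -> 0 -> 8 -> 9 -> 2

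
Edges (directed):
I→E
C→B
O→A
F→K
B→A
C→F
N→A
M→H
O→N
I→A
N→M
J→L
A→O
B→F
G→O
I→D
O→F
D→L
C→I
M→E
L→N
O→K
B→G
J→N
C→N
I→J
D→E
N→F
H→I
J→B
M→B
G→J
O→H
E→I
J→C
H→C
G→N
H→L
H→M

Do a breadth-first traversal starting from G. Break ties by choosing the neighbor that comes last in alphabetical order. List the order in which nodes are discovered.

G → O → N → J → K → H → F → A → M → L → C → B → I → E → D

Visit G; enqueue O, N, J → queue [O, N, J]
Visit O; enqueue K, H, F, A → queue [N, J, K, H, F, A]
Visit N; enqueue M → queue [J, K, H, F, A, M]
Visit J; enqueue L, C, B → queue [K, H, F, A, M, L, C, B]
Visit K → queue [H, F, A, M, L, C, B]
Visit H; enqueue I → queue [F, A, M, L, C, B, I]
Visit F → queue [A, M, L, C, B, I]
Visit A → queue [M, L, C, B, I]
Visit M; enqueue E → queue [L, C, B, I, E]
Visit L → queue [C, B, I, E]
Visit C → queue [B, I, E]
Visit B → queue [I, E]
Visit I; enqueue D → queue [E, D]
Visit E → queue [D]
Visit D → queue []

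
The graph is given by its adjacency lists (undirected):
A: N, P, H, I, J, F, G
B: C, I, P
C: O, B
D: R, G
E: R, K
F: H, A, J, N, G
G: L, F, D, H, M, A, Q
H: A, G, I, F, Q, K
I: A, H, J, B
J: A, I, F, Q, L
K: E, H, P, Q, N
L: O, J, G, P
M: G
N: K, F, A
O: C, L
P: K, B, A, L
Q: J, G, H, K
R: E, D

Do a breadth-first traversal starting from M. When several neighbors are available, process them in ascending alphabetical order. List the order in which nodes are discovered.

M, G, A, D, F, H, L, Q, I, J, N, P, R, K, O, B, E, C

Visit M; enqueue G → queue [G]
Visit G; enqueue A, D, F, H, L, Q → queue [A, D, F, H, L, Q]
Visit A; enqueue I, J, N, P → queue [D, F, H, L, Q, I, J, N, P]
Visit D; enqueue R → queue [F, H, L, Q, I, J, N, P, R]
Visit F → queue [H, L, Q, I, J, N, P, R]
Visit H; enqueue K → queue [L, Q, I, J, N, P, R, K]
Visit L; enqueue O → queue [Q, I, J, N, P, R, K, O]
Visit Q → queue [I, J, N, P, R, K, O]
Visit I; enqueue B → queue [J, N, P, R, K, O, B]
Visit J → queue [N, P, R, K, O, B]
Visit N → queue [P, R, K, O, B]
Visit P → queue [R, K, O, B]
Visit R; enqueue E → queue [K, O, B, E]
Visit K → queue [O, B, E]
Visit O; enqueue C → queue [B, E, C]
Visit B → queue [E, C]
Visit E → queue [C]
Visit C → queue []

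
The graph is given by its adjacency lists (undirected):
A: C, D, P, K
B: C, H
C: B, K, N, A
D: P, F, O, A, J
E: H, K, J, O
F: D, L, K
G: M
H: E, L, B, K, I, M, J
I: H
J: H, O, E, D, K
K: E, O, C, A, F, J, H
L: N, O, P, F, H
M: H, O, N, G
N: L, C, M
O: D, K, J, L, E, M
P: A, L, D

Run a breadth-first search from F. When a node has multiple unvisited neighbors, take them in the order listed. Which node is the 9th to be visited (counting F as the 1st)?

Visit F; enqueue D, L, K → queue [D, L, K]
Visit D; enqueue P, O, A, J → queue [L, K, P, O, A, J]
Visit L; enqueue N, H → queue [K, P, O, A, J, N, H]
Visit K; enqueue E, C → queue [P, O, A, J, N, H, E, C]
Visit P → queue [O, A, J, N, H, E, C]
Visit O; enqueue M → queue [A, J, N, H, E, C, M]
Visit A → queue [J, N, H, E, C, M]
Visit J → queue [N, H, E, C, M]
Visit N → queue [H, E, C, M]
Visit H; enqueue B, I → queue [E, C, M, B, I]
Visit E → queue [C, M, B, I]
Visit C → queue [M, B, I]
Visit M; enqueue G → queue [B, I, G]
Visit B → queue [I, G]
Visit I → queue [G]
Visit G → queue []

Visit order: F, D, L, K, P, O, A, J, N, H, E, C, M, B, I, G

N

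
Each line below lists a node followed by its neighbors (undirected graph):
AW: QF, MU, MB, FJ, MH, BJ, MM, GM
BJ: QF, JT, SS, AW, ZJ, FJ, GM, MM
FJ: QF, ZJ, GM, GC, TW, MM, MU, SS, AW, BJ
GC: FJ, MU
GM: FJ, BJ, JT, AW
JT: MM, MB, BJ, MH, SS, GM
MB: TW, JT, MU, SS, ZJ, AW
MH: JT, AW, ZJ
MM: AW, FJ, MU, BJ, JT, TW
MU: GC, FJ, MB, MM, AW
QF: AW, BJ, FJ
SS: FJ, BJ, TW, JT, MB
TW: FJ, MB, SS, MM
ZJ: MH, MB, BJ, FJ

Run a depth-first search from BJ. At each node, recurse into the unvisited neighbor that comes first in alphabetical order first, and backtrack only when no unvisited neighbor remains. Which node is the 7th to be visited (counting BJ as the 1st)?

Visit BJ
BJ → AW
AW → FJ
FJ → GC
GC → MU
MU → MB
MB → JT
JT → GM
JT → MH
MH → ZJ
JT → MM
MM → TW
TW → SS
FJ → QF

Visit order: BJ, AW, FJ, GC, MU, MB, JT, GM, MH, ZJ, MM, TW, SS, QF

JT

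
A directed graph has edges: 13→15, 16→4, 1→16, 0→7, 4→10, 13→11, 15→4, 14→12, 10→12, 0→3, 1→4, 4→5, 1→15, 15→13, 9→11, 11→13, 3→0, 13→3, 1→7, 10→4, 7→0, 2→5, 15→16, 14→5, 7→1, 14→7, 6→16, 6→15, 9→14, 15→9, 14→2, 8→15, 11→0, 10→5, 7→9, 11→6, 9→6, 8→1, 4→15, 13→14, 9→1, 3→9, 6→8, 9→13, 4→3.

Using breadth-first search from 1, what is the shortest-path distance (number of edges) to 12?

3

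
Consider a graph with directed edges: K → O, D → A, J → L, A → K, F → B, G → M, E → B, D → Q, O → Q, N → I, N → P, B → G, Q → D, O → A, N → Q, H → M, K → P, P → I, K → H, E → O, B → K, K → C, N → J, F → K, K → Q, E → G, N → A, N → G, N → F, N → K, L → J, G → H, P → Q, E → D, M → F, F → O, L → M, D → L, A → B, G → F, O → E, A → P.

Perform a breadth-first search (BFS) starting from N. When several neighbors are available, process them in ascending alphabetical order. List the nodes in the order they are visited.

Visit N; enqueue A, F, G, I, J, K, P, Q → queue [A, F, G, I, J, K, P, Q]
Visit A; enqueue B → queue [F, G, I, J, K, P, Q, B]
Visit F; enqueue O → queue [G, I, J, K, P, Q, B, O]
Visit G; enqueue H, M → queue [I, J, K, P, Q, B, O, H, M]
Visit I → queue [J, K, P, Q, B, O, H, M]
Visit J; enqueue L → queue [K, P, Q, B, O, H, M, L]
Visit K; enqueue C → queue [P, Q, B, O, H, M, L, C]
Visit P → queue [Q, B, O, H, M, L, C]
Visit Q; enqueue D → queue [B, O, H, M, L, C, D]
Visit B → queue [O, H, M, L, C, D]
Visit O; enqueue E → queue [H, M, L, C, D, E]
Visit H → queue [M, L, C, D, E]
Visit M → queue [L, C, D, E]
Visit L → queue [C, D, E]
Visit C → queue [D, E]
Visit D → queue [E]
Visit E → queue []

N, A, F, G, I, J, K, P, Q, B, O, H, M, L, C, D, E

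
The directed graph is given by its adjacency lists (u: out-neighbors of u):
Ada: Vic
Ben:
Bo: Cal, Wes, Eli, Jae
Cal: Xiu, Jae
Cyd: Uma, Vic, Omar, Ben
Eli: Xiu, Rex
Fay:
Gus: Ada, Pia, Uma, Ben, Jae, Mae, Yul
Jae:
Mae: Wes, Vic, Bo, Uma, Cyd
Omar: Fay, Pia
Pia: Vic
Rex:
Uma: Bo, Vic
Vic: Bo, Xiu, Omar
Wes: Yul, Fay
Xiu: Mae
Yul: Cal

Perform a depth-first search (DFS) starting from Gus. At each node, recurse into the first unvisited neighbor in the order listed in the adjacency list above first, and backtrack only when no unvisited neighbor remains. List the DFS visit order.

Gus → Ada → Vic → Bo → Cal → Xiu → Mae → Wes → Yul → Fay → Uma → Cyd → Omar → Pia → Ben → Jae → Eli → Rex

Visit Gus
Gus → Ada
Ada → Vic
Vic → Bo
Bo → Cal
Cal → Xiu
Xiu → Mae
Mae → Wes
Wes → Yul
Wes → Fay
Mae → Uma
Mae → Cyd
Cyd → Omar
Omar → Pia
Cyd → Ben
Cal → Jae
Bo → Eli
Eli → Rex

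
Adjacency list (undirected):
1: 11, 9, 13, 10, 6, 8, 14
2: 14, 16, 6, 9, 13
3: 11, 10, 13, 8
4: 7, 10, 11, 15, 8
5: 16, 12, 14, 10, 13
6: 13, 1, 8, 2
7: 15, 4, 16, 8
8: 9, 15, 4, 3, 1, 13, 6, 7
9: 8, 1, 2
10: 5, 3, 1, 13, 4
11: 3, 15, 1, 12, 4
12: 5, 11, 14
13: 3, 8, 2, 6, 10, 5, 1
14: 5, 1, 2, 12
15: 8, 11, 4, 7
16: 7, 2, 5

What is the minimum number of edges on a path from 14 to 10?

2

Level 0: 14
Level 1: 1, 2, 5, 12
Level 2: 6, 8, 9, 10, 11, 13, 16
Level 3: 3, 4, 7, 15
10 first appears at level 2.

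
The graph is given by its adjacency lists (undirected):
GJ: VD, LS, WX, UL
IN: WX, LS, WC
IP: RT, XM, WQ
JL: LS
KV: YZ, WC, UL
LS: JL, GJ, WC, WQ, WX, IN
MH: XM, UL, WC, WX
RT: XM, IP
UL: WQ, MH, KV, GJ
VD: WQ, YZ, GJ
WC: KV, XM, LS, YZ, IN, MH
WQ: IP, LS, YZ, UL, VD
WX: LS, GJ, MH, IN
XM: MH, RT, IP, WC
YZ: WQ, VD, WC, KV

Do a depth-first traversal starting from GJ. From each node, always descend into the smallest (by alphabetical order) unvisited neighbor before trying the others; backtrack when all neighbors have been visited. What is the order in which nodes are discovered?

GJ, LS, IN, WC, KV, UL, MH, WX, XM, IP, RT, WQ, VD, YZ, JL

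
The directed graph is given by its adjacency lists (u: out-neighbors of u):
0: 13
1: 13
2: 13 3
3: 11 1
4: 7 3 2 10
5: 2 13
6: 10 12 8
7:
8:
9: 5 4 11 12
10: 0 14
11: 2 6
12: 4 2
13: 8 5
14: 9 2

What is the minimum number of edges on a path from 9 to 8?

Level 0: 9
Level 1: 4, 5, 11, 12
Level 2: 2, 3, 6, 7, 10, 13
Level 3: 0, 1, 8, 14
8 first appears at level 3.

3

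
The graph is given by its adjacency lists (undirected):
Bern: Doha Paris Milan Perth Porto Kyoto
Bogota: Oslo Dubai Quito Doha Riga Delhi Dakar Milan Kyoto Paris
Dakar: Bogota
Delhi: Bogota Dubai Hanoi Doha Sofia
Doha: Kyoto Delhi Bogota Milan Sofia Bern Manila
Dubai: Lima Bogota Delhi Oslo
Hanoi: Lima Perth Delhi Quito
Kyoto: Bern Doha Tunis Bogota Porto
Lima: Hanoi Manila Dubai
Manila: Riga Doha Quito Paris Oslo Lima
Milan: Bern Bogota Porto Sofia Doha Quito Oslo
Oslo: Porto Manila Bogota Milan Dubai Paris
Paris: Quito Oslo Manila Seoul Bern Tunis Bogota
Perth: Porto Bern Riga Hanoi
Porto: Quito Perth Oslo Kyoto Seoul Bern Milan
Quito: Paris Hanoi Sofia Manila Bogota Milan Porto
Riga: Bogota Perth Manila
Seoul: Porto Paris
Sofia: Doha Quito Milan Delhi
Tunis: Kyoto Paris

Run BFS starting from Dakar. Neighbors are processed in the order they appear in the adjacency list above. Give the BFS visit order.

Visit Dakar; enqueue Bogota → queue [Bogota]
Visit Bogota; enqueue Oslo, Dubai, Quito, Doha, Riga, Delhi, Milan, Kyoto, Paris → queue [Oslo, Dubai, Quito, Doha, Riga, Delhi, Milan, Kyoto, Paris]
Visit Oslo; enqueue Porto, Manila → queue [Dubai, Quito, Doha, Riga, Delhi, Milan, Kyoto, Paris, Porto, Manila]
Visit Dubai; enqueue Lima → queue [Quito, Doha, Riga, Delhi, Milan, Kyoto, Paris, Porto, Manila, Lima]
Visit Quito; enqueue Hanoi, Sofia → queue [Doha, Riga, Delhi, Milan, Kyoto, Paris, Porto, Manila, Lima, Hanoi, Sofia]
Visit Doha; enqueue Bern → queue [Riga, Delhi, Milan, Kyoto, Paris, Porto, Manila, Lima, Hanoi, Sofia, Bern]
Visit Riga; enqueue Perth → queue [Delhi, Milan, Kyoto, Paris, Porto, Manila, Lima, Hanoi, Sofia, Bern, Perth]
Visit Delhi → queue [Milan, Kyoto, Paris, Porto, Manila, Lima, Hanoi, Sofia, Bern, Perth]
Visit Milan → queue [Kyoto, Paris, Porto, Manila, Lima, Hanoi, Sofia, Bern, Perth]
Visit Kyoto; enqueue Tunis → queue [Paris, Porto, Manila, Lima, Hanoi, Sofia, Bern, Perth, Tunis]
Visit Paris; enqueue Seoul → queue [Porto, Manila, Lima, Hanoi, Sofia, Bern, Perth, Tunis, Seoul]
Visit Porto → queue [Manila, Lima, Hanoi, Sofia, Bern, Perth, Tunis, Seoul]
Visit Manila → queue [Lima, Hanoi, Sofia, Bern, Perth, Tunis, Seoul]
Visit Lima → queue [Hanoi, Sofia, Bern, Perth, Tunis, Seoul]
Visit Hanoi → queue [Sofia, Bern, Perth, Tunis, Seoul]
Visit Sofia → queue [Bern, Perth, Tunis, Seoul]
Visit Bern → queue [Perth, Tunis, Seoul]
Visit Perth → queue [Tunis, Seoul]
Visit Tunis → queue [Seoul]
Visit Seoul → queue []

Dakar, Bogota, Oslo, Dubai, Quito, Doha, Riga, Delhi, Milan, Kyoto, Paris, Porto, Manila, Lima, Hanoi, Sofia, Bern, Perth, Tunis, Seoul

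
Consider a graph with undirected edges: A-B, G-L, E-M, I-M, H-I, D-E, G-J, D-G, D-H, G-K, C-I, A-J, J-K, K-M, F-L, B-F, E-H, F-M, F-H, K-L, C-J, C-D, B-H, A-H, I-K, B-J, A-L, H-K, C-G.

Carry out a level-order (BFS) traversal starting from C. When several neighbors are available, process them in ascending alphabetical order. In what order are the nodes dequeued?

C → D → G → I → J → E → H → K → L → M → A → B → F

Visit C; enqueue D, G, I, J → queue [D, G, I, J]
Visit D; enqueue E, H → queue [G, I, J, E, H]
Visit G; enqueue K, L → queue [I, J, E, H, K, L]
Visit I; enqueue M → queue [J, E, H, K, L, M]
Visit J; enqueue A, B → queue [E, H, K, L, M, A, B]
Visit E → queue [H, K, L, M, A, B]
Visit H; enqueue F → queue [K, L, M, A, B, F]
Visit K → queue [L, M, A, B, F]
Visit L → queue [M, A, B, F]
Visit M → queue [A, B, F]
Visit A → queue [B, F]
Visit B → queue [F]
Visit F → queue []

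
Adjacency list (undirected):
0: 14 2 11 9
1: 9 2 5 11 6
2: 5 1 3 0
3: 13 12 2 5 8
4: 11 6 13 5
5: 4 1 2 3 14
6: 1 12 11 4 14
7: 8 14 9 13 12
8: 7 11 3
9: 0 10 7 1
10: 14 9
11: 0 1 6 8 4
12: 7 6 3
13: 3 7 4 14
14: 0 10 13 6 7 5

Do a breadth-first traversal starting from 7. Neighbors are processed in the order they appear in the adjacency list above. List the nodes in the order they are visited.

7 8 14 9 13 12 11 3 0 10 6 5 1 4 2

Visit 7; enqueue 8, 14, 9, 13, 12 → queue [8, 14, 9, 13, 12]
Visit 8; enqueue 11, 3 → queue [14, 9, 13, 12, 11, 3]
Visit 14; enqueue 0, 10, 6, 5 → queue [9, 13, 12, 11, 3, 0, 10, 6, 5]
Visit 9; enqueue 1 → queue [13, 12, 11, 3, 0, 10, 6, 5, 1]
Visit 13; enqueue 4 → queue [12, 11, 3, 0, 10, 6, 5, 1, 4]
Visit 12 → queue [11, 3, 0, 10, 6, 5, 1, 4]
Visit 11 → queue [3, 0, 10, 6, 5, 1, 4]
Visit 3; enqueue 2 → queue [0, 10, 6, 5, 1, 4, 2]
Visit 0 → queue [10, 6, 5, 1, 4, 2]
Visit 10 → queue [6, 5, 1, 4, 2]
Visit 6 → queue [5, 1, 4, 2]
Visit 5 → queue [1, 4, 2]
Visit 1 → queue [4, 2]
Visit 4 → queue [2]
Visit 2 → queue []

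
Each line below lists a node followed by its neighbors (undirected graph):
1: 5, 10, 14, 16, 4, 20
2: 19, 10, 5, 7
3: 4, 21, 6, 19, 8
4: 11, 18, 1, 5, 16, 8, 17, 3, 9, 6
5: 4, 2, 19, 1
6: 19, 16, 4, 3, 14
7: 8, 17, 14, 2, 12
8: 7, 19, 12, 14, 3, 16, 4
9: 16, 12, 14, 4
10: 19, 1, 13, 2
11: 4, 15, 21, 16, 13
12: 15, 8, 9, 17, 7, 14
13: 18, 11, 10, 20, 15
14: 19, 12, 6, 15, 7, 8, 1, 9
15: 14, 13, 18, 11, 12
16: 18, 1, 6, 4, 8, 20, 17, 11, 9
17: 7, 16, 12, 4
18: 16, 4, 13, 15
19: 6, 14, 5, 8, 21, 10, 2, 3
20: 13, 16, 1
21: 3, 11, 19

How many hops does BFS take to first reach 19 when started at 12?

2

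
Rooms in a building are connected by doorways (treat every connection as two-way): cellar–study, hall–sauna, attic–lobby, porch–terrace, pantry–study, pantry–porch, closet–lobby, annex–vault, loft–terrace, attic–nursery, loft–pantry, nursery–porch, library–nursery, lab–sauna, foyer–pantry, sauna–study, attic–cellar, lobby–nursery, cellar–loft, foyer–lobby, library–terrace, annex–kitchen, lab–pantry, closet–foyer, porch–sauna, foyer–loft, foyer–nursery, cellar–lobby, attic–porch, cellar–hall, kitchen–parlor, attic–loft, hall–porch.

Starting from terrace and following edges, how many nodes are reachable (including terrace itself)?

BFS from terrace visits: terrace, library, loft, porch, nursery, attic, cellar, foyer, pantry, hall, sauna, lobby, study, closet, lab
Reachable nodes: 15 of 19 total.

15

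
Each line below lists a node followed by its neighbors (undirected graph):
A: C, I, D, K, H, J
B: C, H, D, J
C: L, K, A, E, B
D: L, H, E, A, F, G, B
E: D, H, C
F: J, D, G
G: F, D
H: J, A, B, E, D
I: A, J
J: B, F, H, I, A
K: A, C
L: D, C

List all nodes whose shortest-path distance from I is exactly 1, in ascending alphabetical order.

A, J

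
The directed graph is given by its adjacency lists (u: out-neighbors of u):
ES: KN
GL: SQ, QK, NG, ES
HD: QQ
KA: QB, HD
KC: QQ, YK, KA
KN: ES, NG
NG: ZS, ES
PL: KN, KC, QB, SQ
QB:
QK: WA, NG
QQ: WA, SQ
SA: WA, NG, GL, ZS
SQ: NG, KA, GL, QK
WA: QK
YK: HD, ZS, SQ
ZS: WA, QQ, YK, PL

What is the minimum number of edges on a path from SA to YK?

Level 0: SA
Level 1: GL, NG, WA, ZS
Level 2: ES, PL, QK, QQ, SQ, YK
Level 3: HD, KA, KC, KN, QB
YK first appears at level 2.

2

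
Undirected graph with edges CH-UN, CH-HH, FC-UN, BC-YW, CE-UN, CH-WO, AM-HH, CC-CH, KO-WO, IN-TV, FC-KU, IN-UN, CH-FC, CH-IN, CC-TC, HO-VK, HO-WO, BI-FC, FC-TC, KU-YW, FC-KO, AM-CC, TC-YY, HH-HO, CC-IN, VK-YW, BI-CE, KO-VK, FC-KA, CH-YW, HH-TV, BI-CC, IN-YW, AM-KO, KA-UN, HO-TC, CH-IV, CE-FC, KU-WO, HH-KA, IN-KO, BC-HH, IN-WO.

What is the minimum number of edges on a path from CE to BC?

Level 0: CE
Level 1: BI, FC, UN
Level 2: CC, CH, IN, KA, KO, KU, TC
Level 3: AM, HH, HO, IV, TV, VK, WO, YW, YY
Level 4: BC
BC first appears at level 4.

4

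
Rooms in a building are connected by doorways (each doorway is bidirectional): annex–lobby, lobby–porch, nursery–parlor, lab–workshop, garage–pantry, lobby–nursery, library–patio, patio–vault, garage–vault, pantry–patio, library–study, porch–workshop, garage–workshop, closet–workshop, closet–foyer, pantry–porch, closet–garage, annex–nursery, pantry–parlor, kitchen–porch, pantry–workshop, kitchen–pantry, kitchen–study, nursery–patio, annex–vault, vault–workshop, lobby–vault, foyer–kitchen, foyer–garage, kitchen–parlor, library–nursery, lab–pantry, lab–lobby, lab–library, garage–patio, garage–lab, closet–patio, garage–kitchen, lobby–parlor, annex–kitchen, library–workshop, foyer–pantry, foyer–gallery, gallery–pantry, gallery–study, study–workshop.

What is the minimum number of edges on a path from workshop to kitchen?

2

Level 0: workshop
Level 1: closet, garage, lab, library, pantry, porch, study, vault
Level 2: annex, foyer, gallery, kitchen, lobby, nursery, parlor, patio
kitchen first appears at level 2.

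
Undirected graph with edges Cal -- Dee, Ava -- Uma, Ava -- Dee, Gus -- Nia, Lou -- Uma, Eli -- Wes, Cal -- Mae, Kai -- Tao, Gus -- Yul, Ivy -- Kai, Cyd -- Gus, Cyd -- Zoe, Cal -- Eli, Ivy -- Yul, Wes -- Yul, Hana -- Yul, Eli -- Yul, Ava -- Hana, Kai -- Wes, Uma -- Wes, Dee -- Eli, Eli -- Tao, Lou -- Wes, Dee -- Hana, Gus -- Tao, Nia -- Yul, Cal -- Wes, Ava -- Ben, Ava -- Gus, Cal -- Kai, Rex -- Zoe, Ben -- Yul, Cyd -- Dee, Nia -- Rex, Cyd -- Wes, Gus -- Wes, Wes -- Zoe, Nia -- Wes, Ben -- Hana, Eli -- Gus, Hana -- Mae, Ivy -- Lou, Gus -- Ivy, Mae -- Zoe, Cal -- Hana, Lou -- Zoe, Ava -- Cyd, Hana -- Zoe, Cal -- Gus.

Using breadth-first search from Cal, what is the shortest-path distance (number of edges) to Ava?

2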